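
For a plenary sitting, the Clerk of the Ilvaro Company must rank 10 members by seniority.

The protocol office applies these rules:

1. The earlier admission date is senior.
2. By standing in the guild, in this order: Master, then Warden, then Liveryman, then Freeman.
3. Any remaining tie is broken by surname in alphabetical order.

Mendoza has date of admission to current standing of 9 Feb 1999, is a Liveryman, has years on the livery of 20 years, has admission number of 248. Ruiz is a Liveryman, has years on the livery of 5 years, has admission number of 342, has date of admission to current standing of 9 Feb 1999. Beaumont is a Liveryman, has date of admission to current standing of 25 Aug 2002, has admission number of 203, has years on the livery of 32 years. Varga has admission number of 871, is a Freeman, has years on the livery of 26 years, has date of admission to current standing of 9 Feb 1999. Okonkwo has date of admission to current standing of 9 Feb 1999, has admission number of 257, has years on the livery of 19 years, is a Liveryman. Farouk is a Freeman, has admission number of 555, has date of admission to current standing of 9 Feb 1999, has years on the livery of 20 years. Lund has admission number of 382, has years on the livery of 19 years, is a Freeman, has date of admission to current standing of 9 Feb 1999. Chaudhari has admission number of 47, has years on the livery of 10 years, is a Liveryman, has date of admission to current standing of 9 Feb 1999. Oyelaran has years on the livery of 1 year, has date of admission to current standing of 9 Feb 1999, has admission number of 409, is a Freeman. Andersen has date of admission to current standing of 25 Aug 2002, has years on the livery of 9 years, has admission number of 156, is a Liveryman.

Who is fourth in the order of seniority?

Ruiz

By date of admission to current standing (earlier first): Chaudhari, Mendoza, Okonkwo, Ruiz, Farouk, Lund, Oyelaran and Varga (each 9 Feb 1999); then Andersen and Beaumont (both 25 Aug 2002).
Among Chaudhari, Mendoza, Okonkwo, Ruiz, Farouk, Lund, Oyelaran and Varga, by standing in the guild: Chaudhari, Mendoza, Okonkwo and Ruiz (Liveryman) before Farouk, Lund, Oyelaran and Varga (Freeman).
Among Chaudhari, Mendoza, Okonkwo and Ruiz, alphabetically by surname: Chaudhari before Mendoza before Okonkwo before Ruiz.
Among Farouk, Lund, Oyelaran and Varga, alphabetically by surname: Farouk before Lund before Oyelaran before Varga.
Andersen and Beaumont are each Liveryman, so the next rule applies.
Among Andersen and Beaumont, alphabetically by surname: Andersen before Beaumont.
Order: Chaudhari, Mendoza, Okonkwo, Ruiz, Farouk, Lund, Oyelaran, Varga, Andersen, Beaumont.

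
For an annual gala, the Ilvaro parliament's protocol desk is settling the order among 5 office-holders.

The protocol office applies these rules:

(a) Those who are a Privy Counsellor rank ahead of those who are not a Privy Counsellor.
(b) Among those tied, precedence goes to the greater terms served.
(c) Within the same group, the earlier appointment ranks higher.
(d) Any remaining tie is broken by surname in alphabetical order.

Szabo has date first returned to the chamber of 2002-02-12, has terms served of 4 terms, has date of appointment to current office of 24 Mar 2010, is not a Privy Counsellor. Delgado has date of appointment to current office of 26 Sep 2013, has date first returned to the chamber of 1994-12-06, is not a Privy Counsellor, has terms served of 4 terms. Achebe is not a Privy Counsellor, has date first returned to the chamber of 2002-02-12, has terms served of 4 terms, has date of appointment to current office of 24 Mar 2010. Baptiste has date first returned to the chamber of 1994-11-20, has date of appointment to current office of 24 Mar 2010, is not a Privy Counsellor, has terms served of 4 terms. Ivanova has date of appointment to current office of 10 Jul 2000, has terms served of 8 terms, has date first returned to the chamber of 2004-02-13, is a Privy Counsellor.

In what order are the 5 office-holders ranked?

Ivanova, Achebe, Baptiste, Szabo, Delgado

By the first rule: Ivanova (a Privy Counsellor); then Achebe, Baptiste, Szabo and Delgado (each not a Privy Counsellor).
Achebe, Baptiste, Szabo and Delgado all have terms served 4 terms, so the next rule applies.
Among Achebe, Baptiste, Szabo and Delgado, by date of appointment to current office (earlier first): Achebe, Baptiste and Szabo (24 Mar 2010) before Delgado (26 Sep 2013).
Among Achebe, Baptiste and Szabo, alphabetically by surname: Achebe before Baptiste before Szabo.
Full order: Ivanova, Achebe, Baptiste, Szabo, Delgado.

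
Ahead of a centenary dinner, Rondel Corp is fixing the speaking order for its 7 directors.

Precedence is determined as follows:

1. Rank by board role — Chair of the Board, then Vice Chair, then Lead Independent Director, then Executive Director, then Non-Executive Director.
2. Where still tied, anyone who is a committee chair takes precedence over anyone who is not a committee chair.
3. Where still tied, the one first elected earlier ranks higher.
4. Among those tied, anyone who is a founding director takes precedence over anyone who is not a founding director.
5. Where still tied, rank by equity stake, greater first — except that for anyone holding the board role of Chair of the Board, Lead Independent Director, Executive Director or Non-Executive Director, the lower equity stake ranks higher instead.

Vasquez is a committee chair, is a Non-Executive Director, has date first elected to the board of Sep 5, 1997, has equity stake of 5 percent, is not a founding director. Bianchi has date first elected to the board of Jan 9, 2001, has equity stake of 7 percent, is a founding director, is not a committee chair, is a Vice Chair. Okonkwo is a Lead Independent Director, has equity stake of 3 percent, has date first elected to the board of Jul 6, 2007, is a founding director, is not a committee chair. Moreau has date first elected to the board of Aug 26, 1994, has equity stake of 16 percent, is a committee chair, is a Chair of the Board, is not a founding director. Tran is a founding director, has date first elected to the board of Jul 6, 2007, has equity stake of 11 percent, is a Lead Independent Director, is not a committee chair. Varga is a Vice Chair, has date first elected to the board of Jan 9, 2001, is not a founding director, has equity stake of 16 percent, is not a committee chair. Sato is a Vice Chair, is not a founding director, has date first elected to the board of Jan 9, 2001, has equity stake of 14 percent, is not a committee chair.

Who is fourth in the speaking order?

Sato

By board role: Moreau (Chair of the Board); then Bianchi, Varga and Sato (Vice Chair); then Okonkwo and Tran (Lead Independent Director); then Vasquez (Non-Executive Director).
Bianchi, Varga and Sato are each not a committee chair, so the next rule applies.
Bianchi, Varga and Sato all have date first elected to the board Jan 9, 2001, so the next rule applies.
Among Bianchi, Varga and Sato, a founding director before not a founding director: Bianchi (a founding director) before Varga and Sato (not a founding director).
Among Varga and Sato, by equity stake (higher first): Varga (16 percent) before Sato (14 percent).
Okonkwo and Tran are each not a committee chair, so the next rule applies.
Okonkwo and Tran both have date first elected to the board Jul 6, 2007, so the next rule applies.
Okonkwo and Tran are each a founding director, so the next rule applies.
Among Okonkwo and Tran, by equity stake (lower first) (reversed rule for this group): Okonkwo (3 percent) before Tran (11 percent).
Order: Moreau, Bianchi, Varga, Sato, Okonkwo, Tran, Vasquez.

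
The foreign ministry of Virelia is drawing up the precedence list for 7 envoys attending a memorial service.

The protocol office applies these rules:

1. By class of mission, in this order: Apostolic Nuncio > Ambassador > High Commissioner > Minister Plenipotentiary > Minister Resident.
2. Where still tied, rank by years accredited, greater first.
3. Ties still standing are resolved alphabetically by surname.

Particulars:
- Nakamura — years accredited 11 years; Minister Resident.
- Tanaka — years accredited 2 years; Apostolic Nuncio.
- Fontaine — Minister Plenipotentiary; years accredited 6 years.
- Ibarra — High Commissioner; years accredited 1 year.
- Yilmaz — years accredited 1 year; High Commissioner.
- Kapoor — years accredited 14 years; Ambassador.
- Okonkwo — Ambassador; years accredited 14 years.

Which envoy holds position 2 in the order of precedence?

Kapoor

By class of mission: Tanaka (Apostolic Nuncio); then Kapoor and Okonkwo (Ambassador); then Ibarra and Yilmaz (High Commissioner); then Fontaine (Minister Plenipotentiary); then Nakamura (Minister Resident).
Kapoor and Okonkwo both have years accredited 14 years, so the next rule applies.
Among Kapoor and Okonkwo, alphabetically by surname: Kapoor before Okonkwo.
Ibarra and Yilmaz both have years accredited 1 year, so the next rule applies.
Among Ibarra and Yilmaz, alphabetically by surname: Ibarra before Yilmaz.
Order: Tanaka, Kapoor, Okonkwo, Ibarra, Yilmaz, Fontaine, Nakamura.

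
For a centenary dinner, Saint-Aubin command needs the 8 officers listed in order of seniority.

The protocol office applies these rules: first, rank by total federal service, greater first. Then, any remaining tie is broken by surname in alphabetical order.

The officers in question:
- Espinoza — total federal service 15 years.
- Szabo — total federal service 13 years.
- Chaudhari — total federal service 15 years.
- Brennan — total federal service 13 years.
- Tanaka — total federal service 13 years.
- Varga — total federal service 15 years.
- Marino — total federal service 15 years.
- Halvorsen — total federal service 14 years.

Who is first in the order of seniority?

Chaudhari

By total federal service (higher first): Chaudhari, Espinoza, Marino and Varga (each 15 years); then Halvorsen (14 years); then Brennan, Szabo and Tanaka (each 13 years).
Among Chaudhari, Espinoza, Marino and Varga, alphabetically by surname: Chaudhari before Espinoza before Marino before Varga.
Among Brennan, Szabo and Tanaka, alphabetically by surname: Brennan before Szabo before Tanaka.
Order: Chaudhari, Espinoza, Marino, Varga, Halvorsen, Brennan, Szabo, Tanaka.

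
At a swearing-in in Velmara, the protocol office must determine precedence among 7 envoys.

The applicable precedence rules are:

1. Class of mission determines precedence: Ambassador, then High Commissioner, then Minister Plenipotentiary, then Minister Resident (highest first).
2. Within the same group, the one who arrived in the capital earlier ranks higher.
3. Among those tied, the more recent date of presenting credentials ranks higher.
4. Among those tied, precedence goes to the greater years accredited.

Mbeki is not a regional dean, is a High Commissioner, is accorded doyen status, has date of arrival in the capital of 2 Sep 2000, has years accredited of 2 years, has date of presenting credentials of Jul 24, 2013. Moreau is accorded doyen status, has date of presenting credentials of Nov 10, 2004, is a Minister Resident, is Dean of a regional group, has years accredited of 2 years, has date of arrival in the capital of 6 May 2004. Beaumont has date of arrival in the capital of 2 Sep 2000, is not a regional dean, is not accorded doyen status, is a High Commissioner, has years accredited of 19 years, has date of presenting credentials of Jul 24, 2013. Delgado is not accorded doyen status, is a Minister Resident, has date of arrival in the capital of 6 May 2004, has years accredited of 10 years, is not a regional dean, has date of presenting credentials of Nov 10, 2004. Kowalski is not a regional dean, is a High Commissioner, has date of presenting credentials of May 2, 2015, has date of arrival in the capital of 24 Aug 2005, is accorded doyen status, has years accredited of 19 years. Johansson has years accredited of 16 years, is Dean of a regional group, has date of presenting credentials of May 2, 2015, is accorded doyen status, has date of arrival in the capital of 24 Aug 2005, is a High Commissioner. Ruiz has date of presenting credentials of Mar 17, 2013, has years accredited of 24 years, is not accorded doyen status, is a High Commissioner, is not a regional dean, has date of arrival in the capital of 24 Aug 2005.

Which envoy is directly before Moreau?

By class of mission: Beaumont, Mbeki, Kowalski, Johansson and Ruiz (High Commissioner); then Delgado and Moreau (Minister Resident).
Among Beaumont, Mbeki, Kowalski, Johansson and Ruiz, by date of arrival in the capital (earlier first): Beaumont and Mbeki (2 Sep 2000) before Kowalski, Johansson and Ruiz (24 Aug 2005).
Beaumont and Mbeki both have date of presenting credentials Jul 24, 2013, so the next rule applies.
Among Beaumont and Mbeki, by years accredited (higher first): Beaumont (19 years) before Mbeki (2 years).
Among Kowalski, Johansson and Ruiz, by date of presenting credentials (later first): Kowalski and Johansson (May 2, 2015) before Ruiz (Mar 17, 2013).
Among Kowalski and Johansson, by years accredited (higher first): Kowalski (19 years) before Johansson (16 years).
Delgado and Moreau both have date of arrival in the capital 6 May 2004, so the next rule applies.
Delgado and Moreau both have date of presenting credentials Nov 10, 2004, so the next rule applies.
Among Delgado and Moreau, by years accredited (higher first): Delgado (10 years) before Moreau (2 years).
Order: Beaumont, Mbeki, Kowalski, Johansson, Ruiz, Delgado, Moreau.

Delgado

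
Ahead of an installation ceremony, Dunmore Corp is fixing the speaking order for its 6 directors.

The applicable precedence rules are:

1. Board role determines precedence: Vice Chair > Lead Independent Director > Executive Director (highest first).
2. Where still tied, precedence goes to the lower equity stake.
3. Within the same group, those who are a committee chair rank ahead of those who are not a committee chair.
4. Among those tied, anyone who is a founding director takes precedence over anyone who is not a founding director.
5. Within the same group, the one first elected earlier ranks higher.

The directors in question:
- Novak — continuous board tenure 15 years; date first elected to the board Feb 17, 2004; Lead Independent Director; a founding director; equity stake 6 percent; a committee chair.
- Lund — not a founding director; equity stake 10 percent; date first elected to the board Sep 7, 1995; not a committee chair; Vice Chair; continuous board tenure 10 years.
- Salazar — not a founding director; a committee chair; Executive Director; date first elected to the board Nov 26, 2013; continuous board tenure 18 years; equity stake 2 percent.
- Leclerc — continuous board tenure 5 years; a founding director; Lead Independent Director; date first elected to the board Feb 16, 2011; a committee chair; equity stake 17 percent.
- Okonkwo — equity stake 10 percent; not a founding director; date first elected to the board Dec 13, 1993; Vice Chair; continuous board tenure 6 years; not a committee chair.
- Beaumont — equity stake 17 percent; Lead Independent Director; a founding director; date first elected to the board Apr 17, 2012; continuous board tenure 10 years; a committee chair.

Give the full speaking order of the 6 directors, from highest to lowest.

Okonkwo, Lund, Novak, Leclerc, Beaumont, Salazar

By board role: Okonkwo and Lund (Vice Chair); then Novak, Leclerc and Beaumont (Lead Independent Director); then Salazar (Executive Director).
Okonkwo and Lund both have equity stake 10 percent, so the next rule applies.
Okonkwo and Lund are each not a committee chair, so the next rule applies.
Okonkwo and Lund are each not a founding director, so the next rule applies.
Among Okonkwo and Lund, by date first elected to the board (earlier first): Okonkwo (Dec 13, 1993) before Lund (Sep 7, 1995).
Among Novak, Leclerc and Beaumont, by equity stake (lower first): Novak (6 percent) before Leclerc and Beaumont (17 percent).
Leclerc and Beaumont are each a committee chair, so the next rule applies.
Leclerc and Beaumont are each a founding director, so the next rule applies.
Among Leclerc and Beaumont, by date first elected to the board (earlier first): Leclerc (Feb 16, 2011) before Beaumont (Apr 17, 2012).
Full order: Okonkwo, Lund, Novak, Leclerc, Beaumont, Salazar.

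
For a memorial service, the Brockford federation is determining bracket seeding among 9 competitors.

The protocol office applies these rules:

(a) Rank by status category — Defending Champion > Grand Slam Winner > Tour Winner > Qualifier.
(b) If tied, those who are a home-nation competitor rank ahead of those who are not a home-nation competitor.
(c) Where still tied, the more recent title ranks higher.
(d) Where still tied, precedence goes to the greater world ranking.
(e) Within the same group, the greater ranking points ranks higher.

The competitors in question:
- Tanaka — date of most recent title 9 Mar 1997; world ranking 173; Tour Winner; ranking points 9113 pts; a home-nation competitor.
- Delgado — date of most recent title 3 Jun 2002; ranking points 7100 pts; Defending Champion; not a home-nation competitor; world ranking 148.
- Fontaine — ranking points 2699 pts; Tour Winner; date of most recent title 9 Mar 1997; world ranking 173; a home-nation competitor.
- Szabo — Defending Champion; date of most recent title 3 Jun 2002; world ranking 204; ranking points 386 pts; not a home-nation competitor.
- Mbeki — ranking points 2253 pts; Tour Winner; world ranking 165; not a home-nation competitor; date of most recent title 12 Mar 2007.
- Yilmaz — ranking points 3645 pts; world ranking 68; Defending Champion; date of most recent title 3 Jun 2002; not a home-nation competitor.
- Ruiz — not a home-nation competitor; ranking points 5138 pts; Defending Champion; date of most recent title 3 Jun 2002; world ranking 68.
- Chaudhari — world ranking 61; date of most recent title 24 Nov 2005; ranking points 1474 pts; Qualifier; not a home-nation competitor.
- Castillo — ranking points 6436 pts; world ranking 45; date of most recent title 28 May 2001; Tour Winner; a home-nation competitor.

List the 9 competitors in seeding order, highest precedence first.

Szabo, Delgado, Ruiz, Yilmaz, Castillo, Tanaka, Fontaine, Mbeki, Chaudhari

By status category: Szabo, Delgado, Ruiz and Yilmaz (Defending Champion); then Castillo, Tanaka, Fontaine and Mbeki (Tour Winner); then Chaudhari (Qualifier).
Szabo, Delgado, Ruiz and Yilmaz are each not a home-nation competitor, so the next rule applies.
Szabo, Delgado, Ruiz and Yilmaz all have date of most recent title 3 Jun 2002, so the next rule applies.
Among Szabo, Delgado, Ruiz and Yilmaz, by world ranking (higher first): Szabo (204) before Delgado (148) before Ruiz and Yilmaz (68).
Among Ruiz and Yilmaz, by ranking points (higher first): Ruiz (5138 pts) before Yilmaz (3645 pts).
Among Castillo, Tanaka, Fontaine and Mbeki, a home-nation competitor before not a home-nation competitor: Castillo, Tanaka and Fontaine (a home-nation competitor) before Mbeki (not a home-nation competitor).
Among Castillo, Tanaka and Fontaine, by date of most recent title (later first): Castillo (28 May 2001) before Tanaka and Fontaine (9 Mar 1997).
Tanaka and Fontaine both have world ranking 173, so the next rule applies.
Among Tanaka and Fontaine, by ranking points (higher first): Tanaka (9113 pts) before Fontaine (2699 pts).
Full order: Szabo, Delgado, Ruiz, Yilmaz, Castillo, Tanaka, Fontaine, Mbeki, Chaudhari.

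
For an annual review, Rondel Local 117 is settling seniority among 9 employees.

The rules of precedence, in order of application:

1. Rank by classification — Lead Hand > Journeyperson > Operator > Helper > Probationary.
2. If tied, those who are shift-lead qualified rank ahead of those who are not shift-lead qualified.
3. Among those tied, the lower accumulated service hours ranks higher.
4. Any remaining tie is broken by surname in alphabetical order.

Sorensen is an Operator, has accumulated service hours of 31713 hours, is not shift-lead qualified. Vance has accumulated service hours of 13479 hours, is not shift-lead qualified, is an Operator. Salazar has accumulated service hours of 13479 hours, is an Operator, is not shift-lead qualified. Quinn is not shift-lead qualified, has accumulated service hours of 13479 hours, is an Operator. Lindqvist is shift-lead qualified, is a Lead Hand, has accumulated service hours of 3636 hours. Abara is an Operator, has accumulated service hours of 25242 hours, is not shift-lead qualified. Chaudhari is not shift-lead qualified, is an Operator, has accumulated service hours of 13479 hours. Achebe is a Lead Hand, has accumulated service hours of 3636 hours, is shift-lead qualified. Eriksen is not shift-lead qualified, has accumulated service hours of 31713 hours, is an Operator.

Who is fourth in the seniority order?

Quinn

By classification: Achebe and Lindqvist (Lead Hand); then Chaudhari, Quinn, Salazar, Vance, Abara, Eriksen and Sorensen (Operator).
Achebe and Lindqvist are each shift-lead qualified, so the next rule applies.
Achebe and Lindqvist both have accumulated service hours 3636 hours, so the next rule applies.
Among Achebe and Lindqvist, alphabetically by surname: Achebe before Lindqvist.
Chaudhari, Quinn, Salazar, Vance, Abara, Eriksen and Sorensen are each not shift-lead qualified, so the next rule applies.
Among Chaudhari, Quinn, Salazar, Vance, Abara, Eriksen and Sorensen, by accumulated service hours (lower first): Chaudhari, Quinn, Salazar and Vance (13479 hours) before Abara (25242 hours) before Eriksen and Sorensen (31713 hours).
Among Chaudhari, Quinn, Salazar and Vance, alphabetically by surname: Chaudhari before Quinn before Salazar before Vance.
Among Eriksen and Sorensen, alphabetically by surname: Eriksen before Sorensen.
Order: Achebe, Lindqvist, Chaudhari, Quinn, Salazar, Vance, Abara, Eriksen, Sorensen.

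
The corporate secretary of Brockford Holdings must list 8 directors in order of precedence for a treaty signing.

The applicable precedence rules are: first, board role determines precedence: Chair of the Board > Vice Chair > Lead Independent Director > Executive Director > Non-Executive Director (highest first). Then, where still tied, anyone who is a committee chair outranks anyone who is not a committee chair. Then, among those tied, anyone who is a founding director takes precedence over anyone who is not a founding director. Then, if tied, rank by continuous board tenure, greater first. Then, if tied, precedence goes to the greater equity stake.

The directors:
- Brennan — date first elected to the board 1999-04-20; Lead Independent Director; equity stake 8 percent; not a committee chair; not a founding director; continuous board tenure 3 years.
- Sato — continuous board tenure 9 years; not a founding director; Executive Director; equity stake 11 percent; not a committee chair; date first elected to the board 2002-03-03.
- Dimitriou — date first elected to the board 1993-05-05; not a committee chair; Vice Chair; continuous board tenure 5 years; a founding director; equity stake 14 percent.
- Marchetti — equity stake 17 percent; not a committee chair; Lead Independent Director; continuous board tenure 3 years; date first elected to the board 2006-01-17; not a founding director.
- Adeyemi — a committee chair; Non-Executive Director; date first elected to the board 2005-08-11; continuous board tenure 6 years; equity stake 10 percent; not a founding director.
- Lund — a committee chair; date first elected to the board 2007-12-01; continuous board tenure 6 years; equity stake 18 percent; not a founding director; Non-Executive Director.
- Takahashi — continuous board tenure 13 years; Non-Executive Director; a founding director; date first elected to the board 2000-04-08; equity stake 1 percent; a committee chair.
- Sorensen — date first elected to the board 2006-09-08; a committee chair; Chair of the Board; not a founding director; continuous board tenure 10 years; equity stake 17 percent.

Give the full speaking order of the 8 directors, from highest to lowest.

Sorensen, Dimitriou, Marchetti, Brennan, Sato, Takahashi, Lund, Adeyemi

By board role: Sorensen (Chair of the Board); then Dimitriou (Vice Chair); then Marchetti and Brennan (Lead Independent Director); then Sato (Executive Director); then Takahashi, Lund and Adeyemi (Non-Executive Director).
Marchetti and Brennan are each not a committee chair, so the next rule applies.
Marchetti and Brennan are each not a founding director, so the next rule applies.
Marchetti and Brennan both have continuous board tenure 3 years, so the next rule applies.
Among Marchetti and Brennan, by equity stake (higher first): Marchetti (17 percent) before Brennan (8 percent).
Takahashi, Lund and Adeyemi are each a committee chair, so the next rule applies.
Among Takahashi, Lund and Adeyemi, a founding director before not a founding director: Takahashi (a founding director) before Lund and Adeyemi (not a founding director).
Lund and Adeyemi both have continuous board tenure 6 years, so the next rule applies.
Among Lund and Adeyemi, by equity stake (higher first): Lund (18 percent) before Adeyemi (10 percent).
Full order: Sorensen, Dimitriou, Marchetti, Brennan, Sato, Takahashi, Lund, Adeyemi.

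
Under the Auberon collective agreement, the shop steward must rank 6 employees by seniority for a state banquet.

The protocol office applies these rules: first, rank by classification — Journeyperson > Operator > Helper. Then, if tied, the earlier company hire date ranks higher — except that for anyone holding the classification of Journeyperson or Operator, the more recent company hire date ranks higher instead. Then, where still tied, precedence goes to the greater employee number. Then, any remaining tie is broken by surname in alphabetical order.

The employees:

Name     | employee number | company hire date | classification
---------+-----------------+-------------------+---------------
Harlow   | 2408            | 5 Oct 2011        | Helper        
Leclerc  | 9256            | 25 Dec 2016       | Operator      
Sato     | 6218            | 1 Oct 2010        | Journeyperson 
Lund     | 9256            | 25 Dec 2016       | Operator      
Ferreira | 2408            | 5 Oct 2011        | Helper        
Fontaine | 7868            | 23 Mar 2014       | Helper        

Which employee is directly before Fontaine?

Harlow

By classification: Sato (Journeyperson); then Leclerc and Lund (Operator); then Ferreira, Harlow and Fontaine (Helper).
Leclerc and Lund both have company hire date 25 Dec 2016, so the next rule applies.
Leclerc and Lund both have employee number 9256, so the next rule applies.
Among Leclerc and Lund, alphabetically by surname: Leclerc before Lund.
Among Ferreira, Harlow and Fontaine, by company hire date (earlier first): Ferreira and Harlow (5 Oct 2011) before Fontaine (23 Mar 2014).
Ferreira and Harlow both have employee number 2408, so the next rule applies.
Among Ferreira and Harlow, alphabetically by surname: Ferreira before Harlow.
Order: Sato, Leclerc, Lund, Ferreira, Harlow, Fontaine.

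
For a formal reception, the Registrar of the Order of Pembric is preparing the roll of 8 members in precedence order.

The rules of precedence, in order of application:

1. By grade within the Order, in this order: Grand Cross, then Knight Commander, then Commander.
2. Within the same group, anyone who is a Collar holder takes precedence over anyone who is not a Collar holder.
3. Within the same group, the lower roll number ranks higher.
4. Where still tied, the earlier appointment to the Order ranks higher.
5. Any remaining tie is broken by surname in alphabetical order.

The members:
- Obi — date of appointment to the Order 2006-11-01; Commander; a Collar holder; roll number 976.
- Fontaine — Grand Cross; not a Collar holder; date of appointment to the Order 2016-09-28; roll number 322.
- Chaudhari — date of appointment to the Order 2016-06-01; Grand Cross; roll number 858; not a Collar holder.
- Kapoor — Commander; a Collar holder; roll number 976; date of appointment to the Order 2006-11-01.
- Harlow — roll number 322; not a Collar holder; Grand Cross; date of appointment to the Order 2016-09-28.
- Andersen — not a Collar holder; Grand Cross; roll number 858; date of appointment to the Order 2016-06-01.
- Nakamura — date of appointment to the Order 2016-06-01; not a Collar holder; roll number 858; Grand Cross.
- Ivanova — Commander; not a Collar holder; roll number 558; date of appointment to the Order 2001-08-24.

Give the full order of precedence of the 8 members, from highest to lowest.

By grade within the Order: Fontaine, Harlow, Andersen, Chaudhari and Nakamura (Grand Cross); then Kapoor, Obi and Ivanova (Commander).
Fontaine, Harlow, Andersen, Chaudhari and Nakamura are each not a Collar holder, so the next rule applies.
Among Fontaine, Harlow, Andersen, Chaudhari and Nakamura, by roll number (lower first): Fontaine and Harlow (322) before Andersen, Chaudhari and Nakamura (858).
Fontaine and Harlow both have date of appointment to the Order 2016-09-28, so the next rule applies.
Among Fontaine and Harlow, alphabetically by surname: Fontaine before Harlow.
Andersen, Chaudhari and Nakamura all have date of appointment to the Order 2016-06-01, so the next rule applies.
Among Andersen, Chaudhari and Nakamura, alphabetically by surname: Andersen before Chaudhari before Nakamura.
Among Kapoor, Obi and Ivanova, a Collar holder before not a Collar holder: Kapoor and Obi (a Collar holder) before Ivanova (not a Collar holder).
Kapoor and Obi both have roll number 976, so the next rule applies.
Kapoor and Obi both have date of appointment to the Order 2006-11-01, so the next rule applies.
Among Kapoor and Obi, alphabetically by surname: Kapoor before Obi.
Full order: Fontaine, Harlow, Andersen, Chaudhari, Nakamura, Kapoor, Obi, Ivanova.

Fontaine, Harlow, Andersen, Chaudhari, Nakamura, Kapoor, Obi, Ivanova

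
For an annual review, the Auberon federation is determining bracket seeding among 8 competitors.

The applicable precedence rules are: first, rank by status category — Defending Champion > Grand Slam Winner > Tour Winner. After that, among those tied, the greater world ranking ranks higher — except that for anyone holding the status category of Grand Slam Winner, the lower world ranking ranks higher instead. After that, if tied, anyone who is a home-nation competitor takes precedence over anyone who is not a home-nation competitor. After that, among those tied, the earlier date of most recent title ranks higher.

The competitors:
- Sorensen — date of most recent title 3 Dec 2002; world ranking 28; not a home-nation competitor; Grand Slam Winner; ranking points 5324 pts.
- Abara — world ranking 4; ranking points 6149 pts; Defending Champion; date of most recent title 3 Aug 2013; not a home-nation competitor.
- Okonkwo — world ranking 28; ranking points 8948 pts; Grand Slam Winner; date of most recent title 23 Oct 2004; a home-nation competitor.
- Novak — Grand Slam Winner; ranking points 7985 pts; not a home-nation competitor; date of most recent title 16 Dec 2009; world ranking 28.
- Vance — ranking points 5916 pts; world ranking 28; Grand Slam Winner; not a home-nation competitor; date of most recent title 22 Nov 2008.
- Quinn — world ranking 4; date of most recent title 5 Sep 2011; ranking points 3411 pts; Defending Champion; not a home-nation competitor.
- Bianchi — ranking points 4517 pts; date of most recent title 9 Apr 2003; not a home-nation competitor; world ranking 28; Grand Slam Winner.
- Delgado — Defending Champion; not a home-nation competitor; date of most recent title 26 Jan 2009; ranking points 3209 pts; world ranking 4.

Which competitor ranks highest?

By status category: Delgado, Quinn and Abara (Defending Champion); then Okonkwo, Sorensen, Bianchi, Vance and Novak (Grand Slam Winner).
Delgado, Quinn and Abara all have world ranking 4, so the next rule applies.
Delgado, Quinn and Abara are each not a home-nation competitor, so the next rule applies.
Among Delgado, Quinn and Abara, by date of most recent title (earlier first): Delgado (26 Jan 2009) before Quinn (5 Sep 2011) before Abara (3 Aug 2013).
Okonkwo, Sorensen, Bianchi, Vance and Novak all have world ranking 28, so the next rule applies.
Among Okonkwo, Sorensen, Bianchi, Vance and Novak, a home-nation competitor before not a home-nation competitor: Okonkwo (a home-nation competitor) before Sorensen, Bianchi, Vance and Novak (not a home-nation competitor).
Among Sorensen, Bianchi, Vance and Novak, by date of most recent title (earlier first): Sorensen (3 Dec 2002) before Bianchi (9 Apr 2003) before Vance (22 Nov 2008) before Novak (16 Dec 2009).
Order: Delgado, Quinn, Abara, Okonkwo, Sorensen, Bianchi, Vance, Novak.

Delgado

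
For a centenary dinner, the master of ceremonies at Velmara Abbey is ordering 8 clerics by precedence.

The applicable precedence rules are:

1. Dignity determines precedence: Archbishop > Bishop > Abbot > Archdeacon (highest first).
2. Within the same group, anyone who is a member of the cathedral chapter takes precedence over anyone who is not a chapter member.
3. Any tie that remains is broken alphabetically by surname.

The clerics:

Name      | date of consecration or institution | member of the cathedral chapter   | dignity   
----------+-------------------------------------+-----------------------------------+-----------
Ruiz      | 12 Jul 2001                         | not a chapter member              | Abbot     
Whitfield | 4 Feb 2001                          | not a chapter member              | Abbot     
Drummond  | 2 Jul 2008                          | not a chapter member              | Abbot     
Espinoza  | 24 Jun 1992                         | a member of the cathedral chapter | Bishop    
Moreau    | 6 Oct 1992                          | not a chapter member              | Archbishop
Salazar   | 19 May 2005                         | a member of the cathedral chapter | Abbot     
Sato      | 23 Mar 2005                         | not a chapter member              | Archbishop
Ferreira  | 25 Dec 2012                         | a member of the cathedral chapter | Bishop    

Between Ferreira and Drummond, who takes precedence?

By dignity: Moreau and Sato (Archbishop); then Espinoza and Ferreira (Bishop); then Salazar, Drummond, Ruiz and Whitfield (Abbot).
Moreau and Sato are each not a chapter member, so the next rule applies.
Among Moreau and Sato, alphabetically by surname: Moreau before Sato.
Espinoza and Ferreira are each a member of the cathedral chapter, so the next rule applies.
Among Espinoza and Ferreira, alphabetically by surname: Espinoza before Ferreira.
Among Salazar, Drummond, Ruiz and Whitfield, a member of the cathedral chapter before not a chapter member: Salazar (a member of the cathedral chapter) before Drummond, Ruiz and Whitfield (not a chapter member).
Among Drummond, Ruiz and Whitfield, alphabetically by surname: Drummond before Ruiz before Whitfield.
So Ferreira takes precedence.

Ferreira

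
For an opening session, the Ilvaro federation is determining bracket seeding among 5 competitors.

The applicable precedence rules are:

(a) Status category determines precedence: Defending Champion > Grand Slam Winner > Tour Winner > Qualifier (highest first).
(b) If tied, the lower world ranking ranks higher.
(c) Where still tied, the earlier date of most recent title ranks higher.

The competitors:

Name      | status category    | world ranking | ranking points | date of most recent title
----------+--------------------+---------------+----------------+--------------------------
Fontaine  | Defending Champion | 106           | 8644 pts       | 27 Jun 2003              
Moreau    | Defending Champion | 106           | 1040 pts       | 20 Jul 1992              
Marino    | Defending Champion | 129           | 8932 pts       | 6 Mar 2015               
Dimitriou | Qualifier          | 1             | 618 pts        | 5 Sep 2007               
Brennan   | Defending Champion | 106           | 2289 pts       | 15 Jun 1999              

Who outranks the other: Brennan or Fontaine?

By status category: Moreau, Brennan, Fontaine and Marino (Defending Champion); then Dimitriou (Qualifier).
Among Moreau, Brennan, Fontaine and Marino, by world ranking (lower first): Moreau, Brennan and Fontaine (106) before Marino (129).
Among Moreau, Brennan and Fontaine, by date of most recent title (earlier first): Moreau (20 Jul 1992) before Brennan (15 Jun 1999) before Fontaine (27 Jun 2003).
So Brennan takes precedence.

Brennan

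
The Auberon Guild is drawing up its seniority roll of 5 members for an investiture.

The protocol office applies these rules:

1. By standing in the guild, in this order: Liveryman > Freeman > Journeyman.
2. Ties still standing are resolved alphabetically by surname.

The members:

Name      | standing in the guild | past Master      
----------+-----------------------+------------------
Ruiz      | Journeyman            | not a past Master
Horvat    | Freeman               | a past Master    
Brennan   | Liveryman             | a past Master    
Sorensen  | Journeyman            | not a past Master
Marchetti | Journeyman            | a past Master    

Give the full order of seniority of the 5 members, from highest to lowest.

Brennan, Horvat, Marchetti, Ruiz, Sorensen

By standing in the guild: Brennan (Liveryman); then Horvat (Freeman); then Marchetti, Ruiz and Sorensen (Journeyman).
Among Marchetti, Ruiz and Sorensen, alphabetically by surname: Marchetti before Ruiz before Sorensen.
Full order: Brennan, Horvat, Marchetti, Ruiz, Sorensen.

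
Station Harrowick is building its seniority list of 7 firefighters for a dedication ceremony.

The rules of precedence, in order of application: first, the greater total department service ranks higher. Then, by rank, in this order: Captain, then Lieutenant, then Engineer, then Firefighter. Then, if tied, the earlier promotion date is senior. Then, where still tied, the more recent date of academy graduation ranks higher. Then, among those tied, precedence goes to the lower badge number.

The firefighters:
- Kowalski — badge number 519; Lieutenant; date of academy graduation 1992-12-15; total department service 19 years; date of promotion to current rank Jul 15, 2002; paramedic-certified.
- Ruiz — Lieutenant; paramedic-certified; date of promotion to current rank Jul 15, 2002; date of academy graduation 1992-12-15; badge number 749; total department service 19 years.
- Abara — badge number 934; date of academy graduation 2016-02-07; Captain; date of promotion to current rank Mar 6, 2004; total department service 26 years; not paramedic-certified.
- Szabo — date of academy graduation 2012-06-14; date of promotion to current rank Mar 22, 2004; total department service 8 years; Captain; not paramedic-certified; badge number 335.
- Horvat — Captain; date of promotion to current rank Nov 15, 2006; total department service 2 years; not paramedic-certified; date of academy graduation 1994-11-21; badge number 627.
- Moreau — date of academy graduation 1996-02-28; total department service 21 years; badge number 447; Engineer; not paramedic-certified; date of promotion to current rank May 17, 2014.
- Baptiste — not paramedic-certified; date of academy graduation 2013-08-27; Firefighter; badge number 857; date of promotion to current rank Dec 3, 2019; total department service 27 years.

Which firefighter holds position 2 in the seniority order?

Abara

By total department service (higher first): Baptiste (27 years); then Abara (26 years); then Moreau (21 years); then Kowalski and Ruiz (both 19 years); then Szabo (8 years); then Horvat (2 years).
Kowalski and Ruiz are each Lieutenant, so the next rule applies.
Kowalski and Ruiz both have date of promotion to current rank Jul 15, 2002, so the next rule applies.
Kowalski and Ruiz both have date of academy graduation 1992-12-15, so the next rule applies.
Among Kowalski and Ruiz, by badge number (lower first): Kowalski (519) before Ruiz (749).
Order: Baptiste, Abara, Moreau, Kowalski, Ruiz, Szabo, Horvat.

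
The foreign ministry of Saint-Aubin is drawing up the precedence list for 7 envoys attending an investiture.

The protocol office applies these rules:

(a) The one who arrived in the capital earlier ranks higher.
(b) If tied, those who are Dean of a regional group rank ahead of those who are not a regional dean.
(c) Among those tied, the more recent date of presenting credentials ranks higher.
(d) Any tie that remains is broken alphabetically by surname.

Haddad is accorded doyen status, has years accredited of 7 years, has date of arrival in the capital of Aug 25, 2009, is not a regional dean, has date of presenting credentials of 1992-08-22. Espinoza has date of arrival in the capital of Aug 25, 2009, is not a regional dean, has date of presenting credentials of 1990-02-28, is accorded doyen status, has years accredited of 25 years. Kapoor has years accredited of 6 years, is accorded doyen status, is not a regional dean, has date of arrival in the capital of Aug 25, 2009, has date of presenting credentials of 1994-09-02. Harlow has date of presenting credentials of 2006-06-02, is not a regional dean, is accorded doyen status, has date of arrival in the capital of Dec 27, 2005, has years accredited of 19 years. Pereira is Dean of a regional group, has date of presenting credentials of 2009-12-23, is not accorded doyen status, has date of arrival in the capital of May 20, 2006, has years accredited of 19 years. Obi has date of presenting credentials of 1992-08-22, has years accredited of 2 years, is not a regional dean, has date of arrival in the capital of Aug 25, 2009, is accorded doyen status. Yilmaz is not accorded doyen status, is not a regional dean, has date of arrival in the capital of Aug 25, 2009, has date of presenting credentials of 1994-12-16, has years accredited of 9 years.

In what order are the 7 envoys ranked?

Harlow, Pereira, Yilmaz, Kapoor, Haddad, Obi, Espinoza

By date of arrival in the capital (earlier first): Harlow (Dec 27, 2005); then Pereira (May 20, 2006); then Yilmaz, Kapoor, Haddad, Obi and Espinoza (each Aug 25, 2009).
Yilmaz, Kapoor, Haddad, Obi and Espinoza are each not a regional dean, so the next rule applies.
Among Yilmaz, Kapoor, Haddad, Obi and Espinoza, by date of presenting credentials (later first): Yilmaz (1994-12-16) before Kapoor (1994-09-02) before Haddad and Obi (1992-08-22) before Espinoza (1990-02-28).
Among Haddad and Obi, alphabetically by surname: Haddad before Obi.
Full order: Harlow, Pereira, Yilmaz, Kapoor, Haddad, Obi, Espinoza.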